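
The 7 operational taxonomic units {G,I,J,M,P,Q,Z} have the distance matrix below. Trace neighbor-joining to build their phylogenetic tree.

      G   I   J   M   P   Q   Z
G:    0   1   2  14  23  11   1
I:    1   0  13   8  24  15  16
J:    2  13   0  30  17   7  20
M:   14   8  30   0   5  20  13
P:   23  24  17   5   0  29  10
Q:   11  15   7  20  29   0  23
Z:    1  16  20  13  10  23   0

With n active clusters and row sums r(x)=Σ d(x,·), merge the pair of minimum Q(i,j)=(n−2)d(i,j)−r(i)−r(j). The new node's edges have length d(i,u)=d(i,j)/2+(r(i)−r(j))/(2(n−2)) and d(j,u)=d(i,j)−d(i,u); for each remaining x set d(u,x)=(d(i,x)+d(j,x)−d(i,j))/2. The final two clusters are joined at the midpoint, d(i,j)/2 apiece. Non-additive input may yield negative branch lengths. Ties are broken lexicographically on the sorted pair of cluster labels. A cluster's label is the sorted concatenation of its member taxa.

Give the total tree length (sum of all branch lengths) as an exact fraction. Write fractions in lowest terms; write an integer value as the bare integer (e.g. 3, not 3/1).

279/8

step 1: merge (M,P) at d=5, Q=-173; branch lengths M→7/10, P→43/10; new cluster MP
  updated: d(G,MP)=16, d(I,MP)=27/2, d(J,MP)=21, d(MP,Q)=22, d(MP,Z)=9
step 2: merge (MP,Z) at d=9, Q=-229/2; branch lengths MP→97/16, Z→47/16; new cluster MPZ
  updated: d(G,MPZ)=4, d(I,MPZ)=41/4, d(J,MPZ)=16, d(MPZ,Q)=18
step 3: merge (J,Q) at d=7, Q=-68; branch lengths J→4/3, Q→17/3; new cluster JQ
  updated: d(G,JQ)=3, d(I,JQ)=21/2, d(JQ,MPZ)=27/2
step 4: merge (G,JQ) at d=3, Q=-29; branch lengths G→-13/4, JQ→25/4; new cluster GJQ
  updated: d(GJQ,I)=17/4, d(GJQ,MPZ)=29/4
step 5: merge (GJQ,I) at d=17/4, Q=-87/4; branch lengths GJQ→5/8, I→29/8; new cluster GIJQ
  updated: d(GIJQ,MPZ)=53/8
step 6: merge (GIJQ,MPZ) at d=53/8; branch lengths GIJQ→53/16, MPZ→53/16; new cluster GIJMPQZ
final tree: (((G:-13/4,(J:4/3,Q:17/3):25/4):5/8,I:29/8):53/16,((M:7/10,P:43/10):97/16,Z:47/16):53/16)
total length: 279/8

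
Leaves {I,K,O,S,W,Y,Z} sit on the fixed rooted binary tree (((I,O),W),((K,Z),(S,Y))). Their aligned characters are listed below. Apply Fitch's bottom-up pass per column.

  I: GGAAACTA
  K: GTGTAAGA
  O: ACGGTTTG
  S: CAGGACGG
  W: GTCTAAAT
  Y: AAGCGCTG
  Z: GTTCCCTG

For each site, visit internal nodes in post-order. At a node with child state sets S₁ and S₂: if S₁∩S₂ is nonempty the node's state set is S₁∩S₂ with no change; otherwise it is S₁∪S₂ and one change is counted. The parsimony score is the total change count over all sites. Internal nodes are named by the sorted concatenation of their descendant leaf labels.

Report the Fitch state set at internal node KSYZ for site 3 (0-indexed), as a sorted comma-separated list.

[col 0] IO: children I:{G}, O:{A} ∪→ {A,G}; cost 1
[col 0] IOW: children IO:{A,G}, W:{G} ∩→ {G}; cost 0
[col 0] KZ: children K:{G}, Z:{G} ∩→ {G}; cost 0
[col 0] SY: children S:{C}, Y:{A} ∪→ {A,C}; cost 1
[col 0] KSYZ: children KZ:{G}, SY:{A,C} ∪→ {A,C,G}; cost 1
[col 0] IKOSWYZ: children IOW:{G}, KSYZ:{A,C,G} ∩→ {G}; cost 0
[col 1] IO: children I:{G}, O:{C} ∪→ {C,G}; cost 1
[col 1] IOW: children IO:{C,G}, W:{T} ∪→ {C,G,T}; cost 1
[col 1] KZ: children K:{T}, Z:{T} ∩→ {T}; cost 0
[col 1] SY: children S:{A}, Y:{A} ∩→ {A}; cost 0
[col 1] KSYZ: children KZ:{T}, SY:{A} ∪→ {A,T}; cost 1
[col 1] IKOSWYZ: children IOW:{C,G,T}, KSYZ:{A,T} ∩→ {T}; cost 0
[col 2] IO: children I:{A}, O:{G} ∪→ {A,G}; cost 1
[col 2] IOW: children IO:{A,G}, W:{C} ∪→ {A,C,G}; cost 1
[col 2] KZ: children K:{G}, Z:{T} ∪→ {G,T}; cost 1
[col 2] SY: children S:{G}, Y:{G} ∩→ {G}; cost 0
[col 2] KSYZ: children KZ:{G,T}, SY:{G} ∩→ {G}; cost 0
[col 2] IKOSWYZ: children IOW:{A,C,G}, KSYZ:{G} ∩→ {G}; cost 0
[col 3] IO: children I:{A}, O:{G} ∪→ {A,G}; cost 1
[col 3] IOW: children IO:{A,G}, W:{T} ∪→ {A,G,T}; cost 1
[col 3] KZ: children K:{T}, Z:{C} ∪→ {C,T}; cost 1
[col 3] SY: children S:{G}, Y:{C} ∪→ {C,G}; cost 1
[col 3] KSYZ: children KZ:{C,T}, SY:{C,G} ∩→ {C}; cost 0
[col 3] IKOSWYZ: children IOW:{A,G,T}, KSYZ:{C} ∪→ {A,C,G,T}; cost 1
[col 4] IO: children I:{A}, O:{T} ∪→ {A,T}; cost 1
[col 4] IOW: children IO:{A,T}, W:{A} ∩→ {A}; cost 0
[col 4] KZ: children K:{A}, Z:{C} ∪→ {A,C}; cost 1
[col 4] SY: children S:{A}, Y:{G} ∪→ {A,G}; cost 1
[col 4] KSYZ: children KZ:{A,C}, SY:{A,G} ∩→ {A}; cost 0
[col 4] IKOSWYZ: children IOW:{A}, KSYZ:{A} ∩→ {A}; cost 0
[col 5] IO: children I:{C}, O:{T} ∪→ {C,T}; cost 1
[col 5] IOW: children IO:{C,T}, W:{A} ∪→ {A,C,T}; cost 1
[col 5] KZ: children K:{A}, Z:{C} ∪→ {A,C}; cost 1
[col 5] SY: children S:{C}, Y:{C} ∩→ {C}; cost 0
[col 5] KSYZ: children KZ:{A,C}, SY:{C} ∩→ {C}; cost 0
[col 5] IKOSWYZ: children IOW:{A,C,T}, KSYZ:{C} ∩→ {C}; cost 0
[col 6] IO: children I:{T}, O:{T} ∩→ {T}; cost 0
[col 6] IOW: children IO:{T}, W:{A} ∪→ {A,T}; cost 1
[col 6] KZ: children K:{G}, Z:{T} ∪→ {G,T}; cost 1
[col 6] SY: children S:{G}, Y:{T} ∪→ {G,T}; cost 1
[col 6] KSYZ: children KZ:{G,T}, SY:{G,T} ∩→ {G,T}; cost 0
[col 6] IKOSWYZ: children IOW:{A,T}, KSYZ:{G,T} ∩→ {T}; cost 0
[col 7] IO: children I:{A}, O:{G} ∪→ {A,G}; cost 1
[col 7] IOW: children IO:{A,G}, W:{T} ∪→ {A,G,T}; cost 1
[col 7] KZ: children K:{A}, Z:{G} ∪→ {A,G}; cost 1
[col 7] SY: children S:{G}, Y:{G} ∩→ {G}; cost 0
[col 7] KSYZ: children KZ:{A,G}, SY:{G} ∩→ {G}; cost 0
[col 7] IKOSWYZ: children IOW:{A,G,T}, KSYZ:{G} ∩→ {G}; cost 0
per-site changes: [3, 3, 3, 5, 3, 3, 3, 3]; total = 26

C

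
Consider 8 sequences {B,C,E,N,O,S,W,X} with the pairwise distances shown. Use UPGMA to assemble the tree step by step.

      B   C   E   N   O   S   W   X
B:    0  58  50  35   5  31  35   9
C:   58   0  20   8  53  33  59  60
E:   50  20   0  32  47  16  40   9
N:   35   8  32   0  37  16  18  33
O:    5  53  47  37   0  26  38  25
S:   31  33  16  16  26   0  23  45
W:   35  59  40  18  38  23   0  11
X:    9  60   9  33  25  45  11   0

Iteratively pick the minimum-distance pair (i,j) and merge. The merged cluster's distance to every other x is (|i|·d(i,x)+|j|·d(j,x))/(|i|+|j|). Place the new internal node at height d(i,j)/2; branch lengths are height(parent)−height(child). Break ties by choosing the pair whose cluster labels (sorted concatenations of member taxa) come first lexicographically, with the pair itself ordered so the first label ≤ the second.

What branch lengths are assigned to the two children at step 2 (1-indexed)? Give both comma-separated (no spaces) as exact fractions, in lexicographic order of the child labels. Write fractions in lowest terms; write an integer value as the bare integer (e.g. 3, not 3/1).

4,4

1. join B+O (d=5) ⇒ BO; edges |B|=5/2, |O|=5/2
  updated: d(BO,C)=111/2, d(BO,E)=97/2, d(BO,N)=36, d(BO,S)=57/2, d(BO,W)=73/2, d(BO,X)=17
2. join C+N (d=8) ⇒ CN; edges |C|=4, |N|=4
  updated: d(BO,CN)=183/4, d(CN,E)=26, d(CN,S)=49/2, d(CN,W)=77/2, d(CN,X)=93/2
3. join E+X (d=9) ⇒ EX; edges |E|=9/2, |X|=9/2
  updated: d(BO,EX)=131/4, d(CN,EX)=145/4, d(EX,S)=61/2, d(EX,W)=51/2
4. join S+W (d=23) ⇒ SW; edges |S|=23/2, |W|=23/2
  updated: d(BO,SW)=65/2, d(CN,SW)=63/2, d(EX,SW)=28
5. join EX+SW (d=28) ⇒ ESWX; edges |EX|=19/2, |SW|=5/2
  updated: d(BO,ESWX)=261/8, d(CN,ESWX)=271/8
6. join BO+ESWX (d=261/8) ⇒ BEOSWX; edges |BO|=221/16, |ESWX|=37/16
  updated: d(BEOSWX,CN)=227/6
7. join BEOSWX+CN (d=227/6) ⇒ BCENOSWX; edges |BEOSWX|=125/48, |CN|=179/12
final tree: (((B:5/2,O:5/2):221/16,((E:9/2,X:9/2):19/2,(S:23/2,W:23/2):5/2):37/16):125/48,(C:4,N:4):179/12)
total length: 4351/48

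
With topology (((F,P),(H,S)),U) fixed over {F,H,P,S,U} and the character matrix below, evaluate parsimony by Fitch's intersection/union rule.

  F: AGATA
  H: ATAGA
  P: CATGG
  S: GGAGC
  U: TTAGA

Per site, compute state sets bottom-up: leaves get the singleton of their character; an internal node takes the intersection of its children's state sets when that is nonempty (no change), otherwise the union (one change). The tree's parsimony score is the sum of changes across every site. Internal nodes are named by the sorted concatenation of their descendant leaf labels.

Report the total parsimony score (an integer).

10

FP@0: {A} ∪ {C} = {A,C} (union, +1)
HS@0: {A} ∪ {G} = {A,G} (union, +1)
FHPS@0: {A,C} ∩ {A,G} = {A} (intersection, +0)
FHPSU@0: {A} ∪ {T} = {A,T} (union, +1)
FP@1: {G} ∪ {A} = {A,G} (union, +1)
HS@1: {T} ∪ {G} = {G,T} (union, +1)
FHPS@1: {A,G} ∩ {G,T} = {G} (intersection, +0)
FHPSU@1: {G} ∪ {T} = {G,T} (union, +1)
FP@2: {A} ∪ {T} = {A,T} (union, +1)
HS@2: {A} ∩ {A} = {A} (intersection, +0)
FHPS@2: {A,T} ∩ {A} = {A} (intersection, +0)
FHPSU@2: {A} ∩ {A} = {A} (intersection, +0)
FP@3: {T} ∪ {G} = {G,T} (union, +1)
HS@3: {G} ∩ {G} = {G} (intersection, +0)
FHPS@3: {G,T} ∩ {G} = {G} (intersection, +0)
FHPSU@3: {G} ∩ {G} = {G} (intersection, +0)
FP@4: {A} ∪ {G} = {A,G} (union, +1)
HS@4: {A} ∪ {C} = {A,C} (union, +1)
FHPS@4: {A,G} ∩ {A,C} = {A} (intersection, +0)
FHPSU@4: {A} ∩ {A} = {A} (intersection, +0)
per-site changes: [3, 3, 1, 1, 2]; total = 10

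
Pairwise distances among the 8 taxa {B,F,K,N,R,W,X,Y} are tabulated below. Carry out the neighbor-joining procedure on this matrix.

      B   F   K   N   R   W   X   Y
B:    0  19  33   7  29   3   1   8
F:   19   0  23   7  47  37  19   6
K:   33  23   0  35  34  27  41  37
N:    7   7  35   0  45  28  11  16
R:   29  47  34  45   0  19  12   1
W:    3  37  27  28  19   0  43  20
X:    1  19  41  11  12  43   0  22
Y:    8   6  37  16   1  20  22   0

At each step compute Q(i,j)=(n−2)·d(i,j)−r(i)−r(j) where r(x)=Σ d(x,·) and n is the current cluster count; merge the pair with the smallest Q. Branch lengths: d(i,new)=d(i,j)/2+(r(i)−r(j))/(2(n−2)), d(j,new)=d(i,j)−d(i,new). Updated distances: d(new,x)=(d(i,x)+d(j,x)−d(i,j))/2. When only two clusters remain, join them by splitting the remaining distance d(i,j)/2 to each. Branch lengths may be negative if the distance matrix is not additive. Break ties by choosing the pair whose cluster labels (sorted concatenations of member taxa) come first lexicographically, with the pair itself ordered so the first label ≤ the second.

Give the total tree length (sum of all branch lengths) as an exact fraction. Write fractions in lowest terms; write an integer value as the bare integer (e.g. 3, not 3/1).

2155/32

step 1: merge (R,Y) at d=1, Q=-291; branch lengths R→83/12, Y→-71/12; new cluster RY
  updated: d(B,RY)=18, d(F,RY)=26, d(K,RY)=35, d(N,RY)=30, d(RY,W)=19, d(RY,X)=33/2
step 2: merge (B,W) at d=3, Q=-223; branch lengths B→-61/10, W→91/10; new cluster BW
  updated: d(BW,F)=53/2, d(BW,K)=57/2, d(BW,N)=16, d(BW,RY)=17, d(BW,X)=41/2
step 3: merge (F,N) at d=7, Q=-345/2; branch lengths F→61/16, N→51/16; new cluster FN
  updated: d(BW,FN)=71/4, d(FN,K)=51/2, d(FN,RY)=49/2, d(FN,X)=23/2
step 4: merge (FN,X) at d=23/2, Q=-537/4; branch lengths FN→97/24, X→179/24; new cluster FNX
  updated: d(BW,FNX)=107/8, d(FNX,K)=55/2, d(FNX,RY)=59/4
step 5: merge (BW,K) at d=57/2, Q=-743/8; branch lengths BW→199/32, K→713/32; new cluster BKW
  updated: d(BKW,FNX)=99/16, d(BKW,RY)=47/4
step 6: merge (BKW,FNX) at d=99/16, Q=-523/16; branch lengths BKW→51/32, FNX→147/32; new cluster BFKNWX
  updated: d(BFKNWX,RY)=325/32
step 7: merge (BFKNWX,RY) at d=325/32; branch lengths BFKNWX→325/64, RY→325/64; new cluster BFKNRWXY
final tree: ((((B:-61/10,W:91/10):199/32,K:713/32):51/32,((F:61/16,N:51/16):97/24,X:179/24):147/32):325/64,(R:83/12,Y:-71/12):325/64)
total length: 2155/32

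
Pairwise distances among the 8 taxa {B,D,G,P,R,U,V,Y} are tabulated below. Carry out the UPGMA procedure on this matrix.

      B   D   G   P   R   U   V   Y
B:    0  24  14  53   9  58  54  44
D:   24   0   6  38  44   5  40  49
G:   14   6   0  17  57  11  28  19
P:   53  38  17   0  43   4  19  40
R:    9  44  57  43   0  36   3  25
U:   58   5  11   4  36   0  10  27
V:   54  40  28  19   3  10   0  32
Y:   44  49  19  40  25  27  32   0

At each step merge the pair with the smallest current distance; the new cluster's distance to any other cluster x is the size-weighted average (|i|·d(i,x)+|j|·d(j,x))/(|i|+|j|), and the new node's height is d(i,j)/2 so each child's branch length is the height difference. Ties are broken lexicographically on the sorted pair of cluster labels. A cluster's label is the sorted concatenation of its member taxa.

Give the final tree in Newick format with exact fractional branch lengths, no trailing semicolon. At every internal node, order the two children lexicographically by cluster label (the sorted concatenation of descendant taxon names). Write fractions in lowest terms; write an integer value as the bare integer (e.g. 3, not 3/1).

(B:128/7,(((D:3,G:3):47/8,(P:2,U:2):55/8):199/24,((R:3/2,V:3/2):51/4,Y:57/4):35/12):47/42)

step 1: merge (R,V) at d=3; branch lengths R→3/2, V→3/2; new cluster RV
  updated: d(B,RV)=63/2, d(D,RV)=42, d(G,RV)=85/2, d(P,RV)=31, d(RV,U)=23, d(RV,Y)=57/2
step 2: merge (P,U) at d=4; branch lengths P→2, U→2; new cluster PU
  updated: d(B,PU)=111/2, d(D,PU)=43/2, d(G,PU)=14, d(PU,RV)=27, d(PU,Y)=67/2
step 3: merge (D,G) at d=6; branch lengths D→3, G→3; new cluster DG
  updated: d(B,DG)=19, d(DG,PU)=71/4, d(DG,RV)=169/4, d(DG,Y)=34
step 4: merge (DG,PU) at d=71/4; branch lengths DG→47/8, PU→55/8; new cluster DGPU
  updated: d(B,DGPU)=149/4, d(DGPU,RV)=277/8, d(DGPU,Y)=135/4
step 5: merge (RV,Y) at d=57/2; branch lengths RV→51/4, Y→57/4; new cluster RVY
  updated: d(B,RVY)=107/3, d(DGPU,RVY)=103/3
step 6: merge (DGPU,RVY) at d=103/3; branch lengths DGPU→199/24, RVY→35/12; new cluster DGPRUVY
  updated: d(B,DGPRUVY)=256/7
step 7: merge (B,DGPRUVY) at d=256/7; branch lengths B→128/7, DGPRUVY→47/42; new cluster BDGPRUVY
final tree: (B:128/7,(((D:3,G:3):47/8,(P:2,U:2):55/8):199/24,((R:3/2,V:3/2):51/4,Y:57/4):35/12):47/42)
total length: 14005/168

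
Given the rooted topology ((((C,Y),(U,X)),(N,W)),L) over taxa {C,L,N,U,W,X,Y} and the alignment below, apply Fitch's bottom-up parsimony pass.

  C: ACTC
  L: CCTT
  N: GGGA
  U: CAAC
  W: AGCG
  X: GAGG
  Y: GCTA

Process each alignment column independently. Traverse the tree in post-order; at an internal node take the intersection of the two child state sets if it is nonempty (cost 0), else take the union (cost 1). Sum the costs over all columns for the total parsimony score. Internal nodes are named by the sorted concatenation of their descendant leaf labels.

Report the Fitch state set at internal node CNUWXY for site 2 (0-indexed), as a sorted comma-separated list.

[col 0] CY: children C:{A}, Y:{G} ∪→ {A,G}; cost 1
[col 0] UX: children U:{C}, X:{G} ∪→ {C,G}; cost 1
[col 0] CUXY: children CY:{A,G}, UX:{C,G} ∩→ {G}; cost 0
[col 0] NW: children N:{G}, W:{A} ∪→ {A,G}; cost 1
[col 0] CNUWXY: children CUXY:{G}, NW:{A,G} ∩→ {G}; cost 0
[col 0] CLNUWXY: children CNUWXY:{G}, L:{C} ∪→ {C,G}; cost 1
[col 1] CY: children C:{C}, Y:{C} ∩→ {C}; cost 0
[col 1] UX: children U:{A}, X:{A} ∩→ {A}; cost 0
[col 1] CUXY: children CY:{C}, UX:{A} ∪→ {A,C}; cost 1
[col 1] NW: children N:{G}, W:{G} ∩→ {G}; cost 0
[col 1] CNUWXY: children CUXY:{A,C}, NW:{G} ∪→ {A,C,G}; cost 1
[col 1] CLNUWXY: children CNUWXY:{A,C,G}, L:{C} ∩→ {C}; cost 0
[col 2] CY: children C:{T}, Y:{T} ∩→ {T}; cost 0
[col 2] UX: children U:{A}, X:{G} ∪→ {A,G}; cost 1
[col 2] CUXY: children CY:{T}, UX:{A,G} ∪→ {A,G,T}; cost 1
[col 2] NW: children N:{G}, W:{C} ∪→ {C,G}; cost 1
[col 2] CNUWXY: children CUXY:{A,G,T}, NW:{C,G} ∩→ {G}; cost 0
[col 2] CLNUWXY: children CNUWXY:{G}, L:{T} ∪→ {G,T}; cost 1
[col 3] CY: children C:{C}, Y:{A} ∪→ {A,C}; cost 1
[col 3] UX: children U:{C}, X:{G} ∪→ {C,G}; cost 1
[col 3] CUXY: children CY:{A,C}, UX:{C,G} ∩→ {C}; cost 0
[col 3] NW: children N:{A}, W:{G} ∪→ {A,G}; cost 1
[col 3] CNUWXY: children CUXY:{C}, NW:{A,G} ∪→ {A,C,G}; cost 1
[col 3] CLNUWXY: children CNUWXY:{A,C,G}, L:{T} ∪→ {A,C,G,T}; cost 1
per-site changes: [4, 2, 4, 5]; total = 15

G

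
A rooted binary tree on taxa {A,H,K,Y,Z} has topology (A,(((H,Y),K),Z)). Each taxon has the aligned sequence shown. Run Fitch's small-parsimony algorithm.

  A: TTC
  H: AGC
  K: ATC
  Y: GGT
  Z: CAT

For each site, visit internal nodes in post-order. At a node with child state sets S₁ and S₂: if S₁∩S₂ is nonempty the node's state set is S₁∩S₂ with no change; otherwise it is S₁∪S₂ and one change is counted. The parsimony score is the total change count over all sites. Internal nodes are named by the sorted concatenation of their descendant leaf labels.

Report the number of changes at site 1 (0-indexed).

site 0, node HY: H={A} ∪ Y={G} → {A,G} (+1)
site 0, node HKY: HY={A,G} ∩ K={A} → {A} (+0)
site 0, node HKYZ: HKY={A} ∪ Z={C} → {A,C} (+1)
site 0, node AHKYZ: A={T} ∪ HKYZ={A,C} → {A,C,T} (+1)
site 1, node HY: H={G} ∩ Y={G} → {G} (+0)
site 1, node HKY: HY={G} ∪ K={T} → {G,T} (+1)
site 1, node HKYZ: HKY={G,T} ∪ Z={A} → {A,G,T} (+1)
site 1, node AHKYZ: A={T} ∩ HKYZ={A,G,T} → {T} (+0)
site 2, node HY: H={C} ∪ Y={T} → {C,T} (+1)
site 2, node HKY: HY={C,T} ∩ K={C} → {C} (+0)
site 2, node HKYZ: HKY={C} ∪ Z={T} → {C,T} (+1)
site 2, node AHKYZ: A={C} ∩ HKYZ={C,T} → {C} (+0)
per-site changes: [3, 2, 2]; total = 7

2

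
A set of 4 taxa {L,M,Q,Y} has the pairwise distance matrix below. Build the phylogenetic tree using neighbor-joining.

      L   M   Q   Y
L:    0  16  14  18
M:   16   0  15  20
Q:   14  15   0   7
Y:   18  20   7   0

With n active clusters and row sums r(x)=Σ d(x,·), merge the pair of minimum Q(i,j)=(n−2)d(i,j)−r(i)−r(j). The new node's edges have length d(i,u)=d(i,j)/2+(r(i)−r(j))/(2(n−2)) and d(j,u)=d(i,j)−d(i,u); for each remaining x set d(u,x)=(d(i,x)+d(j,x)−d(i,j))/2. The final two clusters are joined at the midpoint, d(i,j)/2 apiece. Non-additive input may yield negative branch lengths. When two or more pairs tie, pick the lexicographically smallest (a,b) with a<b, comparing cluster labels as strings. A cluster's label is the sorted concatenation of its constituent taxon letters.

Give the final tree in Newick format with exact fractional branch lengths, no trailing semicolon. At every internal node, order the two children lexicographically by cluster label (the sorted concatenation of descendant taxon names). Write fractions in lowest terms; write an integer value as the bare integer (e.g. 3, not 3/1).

(((L:29/4,M:35/4):21/4,Q:5/4):23/8,Y:23/8)

1. join L+M (d=16, Q=-67) ⇒ LM; edges |L|=29/4, |M|=35/4
  updated: d(LM,Q)=13/2, d(LM,Y)=11
2. join LM+Q (d=13/2, Q=-49/2) ⇒ LMQ; edges |LM|=21/4, |Q|=5/4
  updated: d(LMQ,Y)=23/4
3. join LMQ+Y (d=23/4) ⇒ LMQY; edges |LMQ|=23/8, |Y|=23/8
final tree: (((L:29/4,M:35/4):21/4,Q:5/4):23/8,Y:23/8)
total length: 113/4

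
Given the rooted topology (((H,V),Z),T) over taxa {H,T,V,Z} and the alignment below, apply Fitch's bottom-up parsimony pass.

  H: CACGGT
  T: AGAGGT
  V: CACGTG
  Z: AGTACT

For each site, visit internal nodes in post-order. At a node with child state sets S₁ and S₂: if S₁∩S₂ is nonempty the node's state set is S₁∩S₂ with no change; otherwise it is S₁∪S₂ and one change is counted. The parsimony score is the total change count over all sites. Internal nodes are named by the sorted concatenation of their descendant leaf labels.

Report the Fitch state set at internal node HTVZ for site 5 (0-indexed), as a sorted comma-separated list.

site 0, node HV: H={C} ∩ V={C} → {C} (+0)
site 0, node HVZ: HV={C} ∪ Z={A} → {A,C} (+1)
site 0, node HTVZ: HVZ={A,C} ∩ T={A} → {A} (+0)
site 1, node HV: H={A} ∩ V={A} → {A} (+0)
site 1, node HVZ: HV={A} ∪ Z={G} → {A,G} (+1)
site 1, node HTVZ: HVZ={A,G} ∩ T={G} → {G} (+0)
site 2, node HV: H={C} ∩ V={C} → {C} (+0)
site 2, node HVZ: HV={C} ∪ Z={T} → {C,T} (+1)
site 2, node HTVZ: HVZ={C,T} ∪ T={A} → {A,C,T} (+1)
site 3, node HV: H={G} ∩ V={G} → {G} (+0)
site 3, node HVZ: HV={G} ∪ Z={A} → {A,G} (+1)
site 3, node HTVZ: HVZ={A,G} ∩ T={G} → {G} (+0)
site 4, node HV: H={G} ∪ V={T} → {G,T} (+1)
site 4, node HVZ: HV={G,T} ∪ Z={C} → {C,G,T} (+1)
site 4, node HTVZ: HVZ={C,G,T} ∩ T={G} → {G} (+0)
site 5, node HV: H={T} ∪ V={G} → {G,T} (+1)
site 5, node HVZ: HV={G,T} ∩ Z={T} → {T} (+0)
site 5, node HTVZ: HVZ={T} ∩ T={T} → {T} (+0)
per-site changes: [1, 1, 2, 1, 2, 1]; total = 8

T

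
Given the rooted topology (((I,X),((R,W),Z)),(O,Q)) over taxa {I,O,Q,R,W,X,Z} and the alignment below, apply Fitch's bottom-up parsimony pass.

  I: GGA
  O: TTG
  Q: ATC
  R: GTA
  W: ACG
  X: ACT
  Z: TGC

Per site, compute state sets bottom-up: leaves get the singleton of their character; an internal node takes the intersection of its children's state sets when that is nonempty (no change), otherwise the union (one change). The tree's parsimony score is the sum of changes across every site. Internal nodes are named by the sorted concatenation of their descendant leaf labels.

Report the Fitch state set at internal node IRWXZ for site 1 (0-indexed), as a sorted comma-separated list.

site 0, node IX: I={G} ∪ X={A} → {A,G} (+1)
site 0, node RW: R={G} ∪ W={A} → {A,G} (+1)
site 0, node RWZ: RW={A,G} ∪ Z={T} → {A,G,T} (+1)
site 0, node IRWXZ: IX={A,G} ∩ RWZ={A,G,T} → {A,G} (+0)
site 0, node OQ: O={T} ∪ Q={A} → {A,T} (+1)
site 0, node IOQRWXZ: IRWXZ={A,G} ∩ OQ={A,T} → {A} (+0)
site 1, node IX: I={G} ∪ X={C} → {C,G} (+1)
site 1, node RW: R={T} ∪ W={C} → {C,T} (+1)
site 1, node RWZ: RW={C,T} ∪ Z={G} → {C,G,T} (+1)
site 1, node IRWXZ: IX={C,G} ∩ RWZ={C,G,T} → {C,G} (+0)
site 1, node OQ: O={T} ∩ Q={T} → {T} (+0)
site 1, node IOQRWXZ: IRWXZ={C,G} ∪ OQ={T} → {C,G,T} (+1)
site 2, node IX: I={A} ∪ X={T} → {A,T} (+1)
site 2, node RW: R={A} ∪ W={G} → {A,G} (+1)
site 2, node RWZ: RW={A,G} ∪ Z={C} → {A,C,G} (+1)
site 2, node IRWXZ: IX={A,T} ∩ RWZ={A,C,G} → {A} (+0)
site 2, node OQ: O={G} ∪ Q={C} → {C,G} (+1)
site 2, node IOQRWXZ: IRWXZ={A} ∪ OQ={C,G} → {A,C,G} (+1)
per-site changes: [4, 4, 5]; total = 13

C,G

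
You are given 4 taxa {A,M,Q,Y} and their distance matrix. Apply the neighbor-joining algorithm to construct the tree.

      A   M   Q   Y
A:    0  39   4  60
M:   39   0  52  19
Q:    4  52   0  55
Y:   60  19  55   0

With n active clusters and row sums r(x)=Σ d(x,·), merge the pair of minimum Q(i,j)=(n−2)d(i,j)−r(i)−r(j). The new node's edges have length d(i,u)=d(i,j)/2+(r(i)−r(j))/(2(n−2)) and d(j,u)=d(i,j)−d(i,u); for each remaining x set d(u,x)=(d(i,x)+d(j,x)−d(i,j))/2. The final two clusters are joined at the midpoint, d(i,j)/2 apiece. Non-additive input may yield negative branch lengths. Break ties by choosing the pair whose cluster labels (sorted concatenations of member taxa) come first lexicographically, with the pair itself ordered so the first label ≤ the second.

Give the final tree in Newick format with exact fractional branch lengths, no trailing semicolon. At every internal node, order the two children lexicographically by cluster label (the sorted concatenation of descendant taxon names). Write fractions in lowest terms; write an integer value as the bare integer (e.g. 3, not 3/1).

(((A:0,Q:4):40,M:7/2):31/4,Y:31/4)

iteration 1: select A,Q (d=4, Q=-206); attach at lengths (0, 4); label the merged cluster AQ
  updated: d(AQ,M)=87/2, d(AQ,Y)=111/2
iteration 2: select AQ,M (d=87/2, Q=-118); attach at lengths (40, 7/2); label the merged cluster AMQ
  updated: d(AMQ,Y)=31/2
iteration 3: select AMQ,Y (d=31/2); attach at lengths (31/4, 31/4); label the merged cluster AMQY
final tree: (((A:0,Q:4):40,M:7/2):31/4,Y:31/4)
total length: 63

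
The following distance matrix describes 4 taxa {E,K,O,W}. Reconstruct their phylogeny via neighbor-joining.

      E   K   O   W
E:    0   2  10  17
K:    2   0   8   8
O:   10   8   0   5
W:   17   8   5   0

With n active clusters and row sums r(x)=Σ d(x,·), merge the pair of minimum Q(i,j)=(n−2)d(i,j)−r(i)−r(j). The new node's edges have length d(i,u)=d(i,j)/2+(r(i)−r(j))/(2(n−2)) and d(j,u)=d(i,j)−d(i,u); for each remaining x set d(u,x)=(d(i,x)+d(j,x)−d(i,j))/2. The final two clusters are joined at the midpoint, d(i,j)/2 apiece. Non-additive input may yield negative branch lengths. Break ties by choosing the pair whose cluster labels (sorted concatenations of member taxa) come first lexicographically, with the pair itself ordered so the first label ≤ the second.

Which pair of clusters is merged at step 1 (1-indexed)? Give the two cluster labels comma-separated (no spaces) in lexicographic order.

E,K

iteration 1: select E,K (d=2, Q=-43); attach at lengths (15/4, -7/4); label the merged cluster EK
  updated: d(EK,O)=8, d(EK,W)=23/2
iteration 2: select EK,O (d=8, Q=-49/2); attach at lengths (29/4, 3/4); label the merged cluster EKO
  updated: d(EKO,W)=17/4
iteration 3: select EKO,W (d=17/4); attach at lengths (17/8, 17/8); label the merged cluster EKOW
final tree: (((E:15/4,K:-7/4):29/4,O:3/4):17/8,W:17/8)
total length: 57/4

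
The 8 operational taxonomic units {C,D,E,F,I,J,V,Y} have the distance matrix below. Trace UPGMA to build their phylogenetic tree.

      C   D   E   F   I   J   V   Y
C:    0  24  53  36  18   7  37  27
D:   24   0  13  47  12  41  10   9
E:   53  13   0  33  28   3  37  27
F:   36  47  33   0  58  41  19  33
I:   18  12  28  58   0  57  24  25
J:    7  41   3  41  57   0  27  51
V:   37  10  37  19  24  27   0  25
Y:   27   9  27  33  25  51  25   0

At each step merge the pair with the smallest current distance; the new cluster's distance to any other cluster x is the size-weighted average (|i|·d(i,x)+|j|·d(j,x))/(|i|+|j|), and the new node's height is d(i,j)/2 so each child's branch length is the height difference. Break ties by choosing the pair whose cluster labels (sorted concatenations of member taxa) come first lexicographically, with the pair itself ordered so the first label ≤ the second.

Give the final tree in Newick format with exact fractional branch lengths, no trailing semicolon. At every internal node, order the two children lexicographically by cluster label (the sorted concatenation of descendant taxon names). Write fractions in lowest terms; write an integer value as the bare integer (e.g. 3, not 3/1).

step 1: merge (E,J) at d=3; branch lengths E→3/2, J→3/2; new cluster EJ
  updated: d(C,EJ)=30, d(D,EJ)=27, d(EJ,F)=37, d(EJ,I)=85/2, d(EJ,V)=32, d(EJ,Y)=39
step 2: merge (D,Y) at d=9; branch lengths D→9/2, Y→9/2; new cluster DY
  updated: d(C,DY)=51/2, d(DY,EJ)=33, d(DY,F)=40, d(DY,I)=37/2, d(DY,V)=35/2
step 3: merge (DY,V) at d=35/2; branch lengths DY→17/4, V→35/4; new cluster DVY
  updated: d(C,DVY)=88/3, d(DVY,EJ)=98/3, d(DVY,F)=33, d(DVY,I)=61/3
step 4: merge (C,I) at d=18; branch lengths C→9, I→9; new cluster CI
  updated: d(CI,DVY)=149/6, d(CI,EJ)=145/4, d(CI,F)=47
step 5: merge (CI,DVY) at d=149/6; branch lengths CI→41/12, DVY→11/3; new cluster CDIVY
  updated: d(CDIVY,EJ)=341/10, d(CDIVY,F)=193/5
step 6: merge (CDIVY,EJ) at d=341/10; branch lengths CDIVY→139/30, EJ→311/20; new cluster CDEIJVY
  updated: d(CDEIJVY,F)=267/7
step 7: merge (CDEIJVY,F) at d=267/7; branch lengths CDEIJVY→283/140, F→267/14; new cluster CDEFIJVY
final tree: ((((C:9,I:9):41/12,((D:9/2,Y:9/2):17/4,V:35/4):11/3):139/30,(E:3/2,J:3/2):311/20):283/140,F:267/14)
total length: 38371/420

((((C:9,I:9):41/12,((D:9/2,Y:9/2):17/4,V:35/4):11/3):139/30,(E:3/2,J:3/2):311/20):283/140,F:267/14)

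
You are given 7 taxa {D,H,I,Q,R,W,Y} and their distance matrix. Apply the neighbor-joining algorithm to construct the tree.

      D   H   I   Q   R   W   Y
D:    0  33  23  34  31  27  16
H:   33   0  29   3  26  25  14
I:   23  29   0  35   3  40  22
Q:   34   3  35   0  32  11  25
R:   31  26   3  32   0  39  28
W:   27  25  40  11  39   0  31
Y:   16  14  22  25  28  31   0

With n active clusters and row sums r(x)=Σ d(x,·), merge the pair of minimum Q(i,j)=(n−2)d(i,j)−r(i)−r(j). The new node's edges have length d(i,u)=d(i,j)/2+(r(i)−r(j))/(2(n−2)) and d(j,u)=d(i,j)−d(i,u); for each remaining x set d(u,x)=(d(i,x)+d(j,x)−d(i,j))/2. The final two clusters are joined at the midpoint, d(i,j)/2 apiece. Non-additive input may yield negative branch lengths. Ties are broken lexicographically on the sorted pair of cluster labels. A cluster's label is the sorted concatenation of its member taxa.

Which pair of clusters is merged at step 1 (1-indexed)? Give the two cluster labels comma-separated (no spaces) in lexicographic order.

I,R

1. join I+R (d=3, Q=-296) ⇒ IR; edges |I|=4/5, |R|=11/5
  updated: d(D,IR)=51/2, d(H,IR)=26, d(IR,Q)=32, d(IR,W)=38, d(IR,Y)=47/2
2. join H+Q (d=3, Q=-194) ⇒ HQ; edges |H|=1, |Q|=2
  updated: d(D,HQ)=32, d(HQ,IR)=55/2, d(HQ,W)=33/2, d(HQ,Y)=18
3. join HQ+W (d=33/2, Q=-157) ⇒ HQW; edges |HQ|=31/6, |W|=34/3
  updated: d(D,HQW)=85/4, d(HQW,IR)=49/2, d(HQW,Y)=65/4
4. join D+Y (d=16, Q=-173/2) ⇒ DY; edges |D|=39/4, |Y|=25/4
  updated: d(DY,HQW)=43/4, d(DY,IR)=33/2
5. join DY+HQW (d=43/4, Q=-207/4) ⇒ DHQWY; edges |DY|=11/8, |HQW|=75/8
  updated: d(DHQWY,IR)=121/8
6. join DHQWY+IR (d=121/8) ⇒ DHIQRWY; edges |DHQWY|=121/16, |IR|=121/16
final tree: (((D:39/4,Y:25/4):11/8,((H:1,Q:2):31/6,W:34/3):75/8):121/16,(I:4/5,R:11/5):121/16)
total length: 515/8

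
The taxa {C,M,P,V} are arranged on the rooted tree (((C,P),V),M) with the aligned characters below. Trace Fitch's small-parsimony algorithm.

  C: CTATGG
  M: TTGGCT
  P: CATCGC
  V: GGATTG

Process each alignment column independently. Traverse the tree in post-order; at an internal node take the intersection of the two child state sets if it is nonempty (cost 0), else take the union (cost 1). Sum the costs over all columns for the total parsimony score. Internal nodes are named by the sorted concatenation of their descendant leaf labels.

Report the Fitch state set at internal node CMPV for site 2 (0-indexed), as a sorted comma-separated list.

[col 0] CP: children C:{C}, P:{C} ∩→ {C}; cost 0
[col 0] CPV: children CP:{C}, V:{G} ∪→ {C,G}; cost 1
[col 0] CMPV: children CPV:{C,G}, M:{T} ∪→ {C,G,T}; cost 1
[col 1] CP: children C:{T}, P:{A} ∪→ {A,T}; cost 1
[col 1] CPV: children CP:{A,T}, V:{G} ∪→ {A,G,T}; cost 1
[col 1] CMPV: children CPV:{A,G,T}, M:{T} ∩→ {T}; cost 0
[col 2] CP: children C:{A}, P:{T} ∪→ {A,T}; cost 1
[col 2] CPV: children CP:{A,T}, V:{A} ∩→ {A}; cost 0
[col 2] CMPV: children CPV:{A}, M:{G} ∪→ {A,G}; cost 1
[col 3] CP: children C:{T}, P:{C} ∪→ {C,T}; cost 1
[col 3] CPV: children CP:{C,T}, V:{T} ∩→ {T}; cost 0
[col 3] CMPV: children CPV:{T}, M:{G} ∪→ {G,T}; cost 1
[col 4] CP: children C:{G}, P:{G} ∩→ {G}; cost 0
[col 4] CPV: children CP:{G}, V:{T} ∪→ {G,T}; cost 1
[col 4] CMPV: children CPV:{G,T}, M:{C} ∪→ {C,G,T}; cost 1
[col 5] CP: children C:{G}, P:{C} ∪→ {C,G}; cost 1
[col 5] CPV: children CP:{C,G}, V:{G} ∩→ {G}; cost 0
[col 5] CMPV: children CPV:{G}, M:{T} ∪→ {G,T}; cost 1
per-site changes: [2, 2, 2, 2, 2, 2]; total = 12

A,G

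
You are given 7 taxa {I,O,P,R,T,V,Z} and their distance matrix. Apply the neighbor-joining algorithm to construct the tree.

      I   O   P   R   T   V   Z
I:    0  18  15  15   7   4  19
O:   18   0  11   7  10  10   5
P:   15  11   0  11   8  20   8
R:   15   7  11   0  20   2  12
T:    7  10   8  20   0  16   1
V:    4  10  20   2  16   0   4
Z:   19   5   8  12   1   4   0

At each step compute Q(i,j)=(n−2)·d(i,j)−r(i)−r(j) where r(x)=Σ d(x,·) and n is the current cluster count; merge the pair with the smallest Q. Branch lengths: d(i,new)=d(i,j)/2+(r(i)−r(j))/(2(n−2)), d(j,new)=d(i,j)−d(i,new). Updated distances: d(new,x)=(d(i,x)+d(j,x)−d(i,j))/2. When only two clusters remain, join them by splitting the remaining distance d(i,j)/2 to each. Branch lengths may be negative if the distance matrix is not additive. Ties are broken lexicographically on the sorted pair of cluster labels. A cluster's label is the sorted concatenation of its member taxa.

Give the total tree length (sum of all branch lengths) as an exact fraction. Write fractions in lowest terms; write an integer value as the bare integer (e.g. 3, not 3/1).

221/8

iteration 1: select I,V (d=4, Q=-114); attach at lengths (21/5, -1/5); label the merged cluster IV
  updated: d(IV,O)=12, d(IV,P)=31/2, d(IV,R)=13/2, d(IV,T)=19/2, d(IV,Z)=19/2
iteration 2: select IV,R (d=13/2, Q=-167/2); attach at lengths (45/16, 59/16); label the merged cluster IRV
  updated: d(IRV,O)=25/4, d(IRV,P)=10, d(IRV,T)=23/2, d(IRV,Z)=15/2
iteration 3: select T,Z (d=1, Q=-49); attach at lengths (2, -1); label the merged cluster TZ
  updated: d(IRV,TZ)=9, d(O,TZ)=7, d(P,TZ)=15/2
iteration 4: select IRV,O (d=25/4, Q=-37); attach at lengths (27/8, 23/8); label the merged cluster IORV
  updated: d(IORV,P)=59/8, d(IORV,TZ)=39/8
iteration 5: select IORV,P (d=59/8, Q=-79/4); attach at lengths (19/8, 5); label the merged cluster IOPRV
  updated: d(IOPRV,TZ)=5/2
iteration 6: select IOPRV,TZ (d=5/2); attach at lengths (5/4, 5/4); label the merged cluster IOPRTVZ
final tree: (((((I:21/5,V:-1/5):45/16,R:59/16):27/8,O:23/8):19/8,P:5):5/4,(T:2,Z:-1):5/4)
total length: 221/8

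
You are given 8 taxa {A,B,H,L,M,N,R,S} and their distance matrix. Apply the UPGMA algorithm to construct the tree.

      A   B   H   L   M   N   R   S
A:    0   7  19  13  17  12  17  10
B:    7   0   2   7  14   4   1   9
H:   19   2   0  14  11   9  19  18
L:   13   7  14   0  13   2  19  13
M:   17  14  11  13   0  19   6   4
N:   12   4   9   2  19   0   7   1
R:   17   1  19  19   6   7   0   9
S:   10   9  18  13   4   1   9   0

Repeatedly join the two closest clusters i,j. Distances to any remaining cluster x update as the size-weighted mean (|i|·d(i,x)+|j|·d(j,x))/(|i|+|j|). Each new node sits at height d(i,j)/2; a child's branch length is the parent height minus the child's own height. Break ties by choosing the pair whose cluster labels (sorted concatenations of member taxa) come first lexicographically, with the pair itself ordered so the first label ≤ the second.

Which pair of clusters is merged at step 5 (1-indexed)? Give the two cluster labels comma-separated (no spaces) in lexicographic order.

H,M

iteration 1: select B,R (d=1); attach at lengths (1/2, 1/2); label the merged cluster BR
  updated: d(A,BR)=12, d(BR,H)=21/2, d(BR,L)=13, d(BR,M)=10, d(BR,N)=11/2, d(BR,S)=9
iteration 2: select N,S (d=1); attach at lengths (1/2, 1/2); label the merged cluster NS
  updated: d(A,NS)=11, d(BR,NS)=29/4, d(H,NS)=27/2, d(L,NS)=15/2, d(M,NS)=23/2
iteration 3: select BR,NS (d=29/4); attach at lengths (25/8, 25/8); label the merged cluster BNRS
  updated: d(A,BNRS)=23/2, d(BNRS,H)=12, d(BNRS,L)=41/4, d(BNRS,M)=43/4
iteration 4: select BNRS,L (d=41/4); attach at lengths (3/2, 41/8); label the merged cluster BLNRS
  updated: d(A,BLNRS)=59/5, d(BLNRS,H)=62/5, d(BLNRS,M)=56/5
iteration 5: select H,M (d=11); attach at lengths (11/2, 11/2); label the merged cluster HM
  updated: d(A,HM)=18, d(BLNRS,HM)=59/5
iteration 6: select A,BLNRS (d=59/5); attach at lengths (59/10, 31/40); label the merged cluster ABLNRS
  updated: d(ABLNRS,HM)=77/6
iteration 7: select ABLNRS,HM (d=77/6); attach at lengths (31/60, 11/12); label the merged cluster ABHLMNRS
final tree: ((A:59/10,(((B:1/2,R:1/2):25/8,(N:1/2,S:1/2):25/8):3/2,L:41/8):31/40):31/60,(H:11/2,M:11/2):11/12)
total length: 2039/60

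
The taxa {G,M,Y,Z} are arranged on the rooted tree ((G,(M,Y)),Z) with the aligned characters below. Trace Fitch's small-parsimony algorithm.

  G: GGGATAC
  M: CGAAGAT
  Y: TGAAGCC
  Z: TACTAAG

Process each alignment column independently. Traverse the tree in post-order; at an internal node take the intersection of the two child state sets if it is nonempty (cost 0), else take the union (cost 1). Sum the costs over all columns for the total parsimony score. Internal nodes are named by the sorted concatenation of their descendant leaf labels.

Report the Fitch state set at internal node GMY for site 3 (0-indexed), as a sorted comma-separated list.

A

MY@0: {C} ∪ {T} = {C,T} (union, +1)
GMY@0: {G} ∪ {C,T} = {C,G,T} (union, +1)
GMYZ@0: {C,G,T} ∩ {T} = {T} (intersection, +0)
MY@1: {G} ∩ {G} = {G} (intersection, +0)
GMY@1: {G} ∩ {G} = {G} (intersection, +0)
GMYZ@1: {G} ∪ {A} = {A,G} (union, +1)
MY@2: {A} ∩ {A} = {A} (intersection, +0)
GMY@2: {G} ∪ {A} = {A,G} (union, +1)
GMYZ@2: {A,G} ∪ {C} = {A,C,G} (union, +1)
MY@3: {A} ∩ {A} = {A} (intersection, +0)
GMY@3: {A} ∩ {A} = {A} (intersection, +0)
GMYZ@3: {A} ∪ {T} = {A,T} (union, +1)
MY@4: {G} ∩ {G} = {G} (intersection, +0)
GMY@4: {T} ∪ {G} = {G,T} (union, +1)
GMYZ@4: {G,T} ∪ {A} = {A,G,T} (union, +1)
MY@5: {A} ∪ {C} = {A,C} (union, +1)
GMY@5: {A} ∩ {A,C} = {A} (intersection, +0)
GMYZ@5: {A} ∩ {A} = {A} (intersection, +0)
MY@6: {T} ∪ {C} = {C,T} (union, +1)
GMY@6: {C} ∩ {C,T} = {C} (intersection, +0)
GMYZ@6: {C} ∪ {G} = {C,G} (union, +1)
per-site changes: [2, 1, 2, 1, 2, 1, 2]; total = 11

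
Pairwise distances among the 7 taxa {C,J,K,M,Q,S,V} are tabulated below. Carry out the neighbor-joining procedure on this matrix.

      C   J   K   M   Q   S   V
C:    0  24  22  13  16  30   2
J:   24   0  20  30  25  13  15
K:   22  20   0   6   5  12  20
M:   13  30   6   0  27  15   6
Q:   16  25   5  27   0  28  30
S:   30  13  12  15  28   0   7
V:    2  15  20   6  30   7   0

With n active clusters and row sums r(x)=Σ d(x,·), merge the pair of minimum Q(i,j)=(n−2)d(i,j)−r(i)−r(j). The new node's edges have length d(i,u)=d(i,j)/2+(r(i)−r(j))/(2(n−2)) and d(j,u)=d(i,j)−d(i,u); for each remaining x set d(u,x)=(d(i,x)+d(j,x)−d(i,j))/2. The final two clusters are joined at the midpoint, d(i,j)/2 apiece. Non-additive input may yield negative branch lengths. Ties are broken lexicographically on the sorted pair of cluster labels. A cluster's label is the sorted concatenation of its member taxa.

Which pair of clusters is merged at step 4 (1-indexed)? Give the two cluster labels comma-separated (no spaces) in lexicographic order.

C,V

step 1: merge (K,Q) at d=5, Q=-191; branch lengths K→-21/10, Q→71/10; new cluster KQ
  updated: d(C,KQ)=33/2, d(J,KQ)=20, d(KQ,M)=14, d(KQ,S)=35/2, d(KQ,V)=45/2
step 2: merge (J,S) at d=13, Q=-265/2; branch lengths J→143/16, S→65/16; new cluster JS
  updated: d(C,JS)=41/2, d(JS,KQ)=49/4, d(JS,M)=16, d(JS,V)=9/2
step 3: merge (JS,KQ) at d=49/4, Q=-327/4; branch lengths JS→33/8, KQ→65/8; new cluster JKQS
  updated: d(C,JKQS)=99/8, d(JKQS,M)=71/8, d(JKQS,V)=59/8
step 4: merge (C,V) at d=2, Q=-155/4; branch lengths C→4, V→-2; new cluster CV
  updated: d(CV,JKQS)=71/8, d(CV,M)=17/2
step 5: merge (CV,JKQS) at d=71/8, Q=-105/4; branch lengths CV→17/4, JKQS→37/8; new cluster CJKQSV
  updated: d(CJKQSV,M)=17/4
step 6: merge (CJKQSV,M) at d=17/4; branch lengths CJKQSV→17/8, M→17/8; new cluster CJKMQSV
final tree: (((C:4,V:-2):17/4,((J:143/16,S:65/16):33/8,(K:-21/10,Q:71/10):65/8):37/8):17/8,M:17/8)
total length: 363/8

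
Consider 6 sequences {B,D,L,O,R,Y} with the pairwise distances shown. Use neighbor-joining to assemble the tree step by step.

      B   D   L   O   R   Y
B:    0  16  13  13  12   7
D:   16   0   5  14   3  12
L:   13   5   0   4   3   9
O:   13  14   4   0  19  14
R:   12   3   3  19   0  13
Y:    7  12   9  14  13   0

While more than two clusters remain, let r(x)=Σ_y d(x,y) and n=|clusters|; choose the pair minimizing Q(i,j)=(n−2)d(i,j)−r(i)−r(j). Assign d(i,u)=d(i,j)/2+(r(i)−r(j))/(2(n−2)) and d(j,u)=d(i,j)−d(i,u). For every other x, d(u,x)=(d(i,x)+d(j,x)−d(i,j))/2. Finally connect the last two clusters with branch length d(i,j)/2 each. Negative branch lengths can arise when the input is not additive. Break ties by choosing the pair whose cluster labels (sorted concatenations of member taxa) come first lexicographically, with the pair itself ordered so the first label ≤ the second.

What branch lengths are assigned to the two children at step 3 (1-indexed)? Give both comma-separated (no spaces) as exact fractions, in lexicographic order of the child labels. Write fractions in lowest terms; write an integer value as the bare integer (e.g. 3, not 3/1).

1. join B+Y (d=7, Q=-88) ⇒ BY; edges |B|=17/4, |Y|=11/4
  updated: d(BY,D)=21/2, d(BY,L)=15/2, d(BY,O)=10, d(BY,R)=9
2. join D+R (d=3, Q=-115/2) ⇒ DR; edges |D|=5/4, |R|=7/4
  updated: d(BY,DR)=33/4, d(DR,L)=5/2, d(DR,O)=15
3. join BY+DR (d=33/4, Q=-35) ⇒ BDRY; edges |BY|=33/8, |DR|=33/8
  updated: d(BDRY,L)=7/8, d(BDRY,O)=67/8
4. join BDRY+L (d=7/8, Q=-53/4) ⇒ BDLRY; edges |BDRY|=21/8, |L|=-7/4
  updated: d(BDLRY,O)=23/4
5. join BDLRY+O (d=23/4) ⇒ BDLORY; edges |BDLRY|=23/8, |O|=23/8
final tree: ((((B:17/4,Y:11/4):33/8,(D:5/4,R:7/4):33/8):21/8,L:-7/4):23/8,O:23/8)
total length: 199/8

33/8,33/8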